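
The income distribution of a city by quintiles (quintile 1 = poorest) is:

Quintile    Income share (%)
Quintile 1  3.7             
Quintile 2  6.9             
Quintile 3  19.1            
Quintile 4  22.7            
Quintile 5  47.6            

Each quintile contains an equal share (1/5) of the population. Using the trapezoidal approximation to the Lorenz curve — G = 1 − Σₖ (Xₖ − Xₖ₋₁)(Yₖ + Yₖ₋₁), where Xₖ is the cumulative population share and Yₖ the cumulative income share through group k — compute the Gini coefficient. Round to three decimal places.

Cumulative income shares Yₖ: 0.0370, 0.1060, 0.2970, 0.5240, 1.0000
Σ (Xₖ−Xₖ₋₁)(Yₖ+Yₖ₋₁) = (1/5)(0.0370+0.0000) + (1/5)(0.1060+0.0370) + (1/5)(0.2970+0.1060) + (1/5)(0.5240+0.2970) + (1/5)(1.0000+0.5240)
  = 0.0074 + 0.0286 + 0.0806 + 0.1642 + 0.3048 = 0.5856
G = 1 − 0.5856 = 0.4144

0.414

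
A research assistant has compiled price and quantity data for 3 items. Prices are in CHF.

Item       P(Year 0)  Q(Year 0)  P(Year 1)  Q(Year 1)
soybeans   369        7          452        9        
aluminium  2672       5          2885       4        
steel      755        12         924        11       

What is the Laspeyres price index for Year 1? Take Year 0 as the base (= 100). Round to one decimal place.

114.7

Laspeyres price index uses base-period quantities as weights.
ΣP(Year 1)·Q(Year 0) = 452×7 + 2885×5 + 924×12 = 3164 + 14425 + 11088 = 28677
ΣP(Year 0)·Q(Year 0) = 369×7 + 2672×5 + 755×12 = 2583 + 13360 + 9060 = 25003
Index = 28677 / 25003 × 100 = 114.6942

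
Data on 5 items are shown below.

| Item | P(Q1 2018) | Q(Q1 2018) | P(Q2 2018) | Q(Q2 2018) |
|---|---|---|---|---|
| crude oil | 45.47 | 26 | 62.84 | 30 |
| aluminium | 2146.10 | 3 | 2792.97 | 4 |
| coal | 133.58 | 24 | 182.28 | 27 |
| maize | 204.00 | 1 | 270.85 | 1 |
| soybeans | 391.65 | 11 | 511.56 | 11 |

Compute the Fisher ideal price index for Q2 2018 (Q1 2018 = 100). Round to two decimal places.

132.20

Laspeyres component (base-period weights):
ΣP(Q2 2018)Q(Q1 2018) = 62.84×26 + 2792.97×3 + 182.28×24 + 270.85×1 + 511.56×11 = 1633.84 + 8378.91 + 4374.72 + 270.85 + 5627.16 = 20285.48
ΣP(Q1 2018)Q(Q1 2018) = 45.47×26 + 2146.10×3 + 133.58×24 + 204.00×1 + 391.65×11 = 1182.22 + 6438.3 + 3205.92 + 204 + 4308.15 = 15338.59
L = 20285.48 / 15338.59 × 100 = 132.2513
Paasche component (current-period weights):
ΣP(Q2 2018)Q(Q2 2018) = 62.84×30 + 2792.97×4 + 182.28×27 + 270.85×1 + 511.56×11 = 1885.2 + 11171.88 + 4921.56 + 270.85 + 5627.16 = 23876.65
ΣP(Q1 2018)Q(Q2 2018) = 45.47×30 + 2146.10×4 + 133.58×27 + 204.00×1 + 391.65×11 = 1364.1 + 8584.4 + 3606.66 + 204 + 4308.15 = 18067.31
P = 23876.65 / 18067.31 × 100 = 132.1539
Fisher = √(L × P) = √(132.2513 × 132.1539) = 132.2026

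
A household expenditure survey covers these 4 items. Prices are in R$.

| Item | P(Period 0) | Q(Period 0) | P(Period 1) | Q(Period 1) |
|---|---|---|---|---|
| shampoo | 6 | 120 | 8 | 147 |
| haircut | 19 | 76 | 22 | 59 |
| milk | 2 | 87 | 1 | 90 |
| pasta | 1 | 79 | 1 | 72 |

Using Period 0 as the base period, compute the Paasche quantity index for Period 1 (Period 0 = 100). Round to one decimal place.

94.2

Paasche quantity index uses current-period prices as weights.
ΣP(Period 1)·Q(Period 1) = 8×147 + 22×59 + 1×90 + 1×72 = 1176 + 1298 + 90 + 72 = 2636
ΣP(Period 1)·Q(Period 0) = 8×120 + 22×76 + 1×87 + 1×79 = 960 + 1672 + 87 + 79 = 2798
Index = 2636 / 2798 × 100 = 94.2102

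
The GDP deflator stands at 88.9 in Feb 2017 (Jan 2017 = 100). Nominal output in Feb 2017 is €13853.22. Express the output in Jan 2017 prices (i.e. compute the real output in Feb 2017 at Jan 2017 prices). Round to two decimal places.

Real = Nominal ÷ (Index/100) = 13853.22 ÷ (88.9/100)
     = 13853.22 ÷ 0.889 = 15582.9246

15582.92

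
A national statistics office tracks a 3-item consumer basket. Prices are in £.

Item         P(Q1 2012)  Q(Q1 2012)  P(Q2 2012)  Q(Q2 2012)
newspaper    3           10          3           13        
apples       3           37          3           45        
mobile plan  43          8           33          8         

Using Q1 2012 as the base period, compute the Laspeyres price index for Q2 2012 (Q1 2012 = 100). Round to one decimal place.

83.5

Laspeyres price index uses base-period quantities as weights.
ΣP(Q2 2012)·Q(Q1 2012) = 3×10 + 3×37 + 33×8 = 30 + 111 + 264 = 405
ΣP(Q1 2012)·Q(Q1 2012) = 3×10 + 3×37 + 43×8 = 30 + 111 + 344 = 485
Index = 405 / 485 × 100 = 83.5052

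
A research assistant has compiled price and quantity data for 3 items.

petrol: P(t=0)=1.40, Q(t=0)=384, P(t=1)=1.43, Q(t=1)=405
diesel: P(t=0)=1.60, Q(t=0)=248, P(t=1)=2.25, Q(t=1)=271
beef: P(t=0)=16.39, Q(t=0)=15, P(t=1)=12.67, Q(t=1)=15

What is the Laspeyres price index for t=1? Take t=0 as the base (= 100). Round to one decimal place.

Laspeyres price index uses base-period quantities as weights.
ΣP(t=1)·Q(t=0) = 1.43×384 + 2.25×248 + 12.67×15 = 549.12 + 558 + 190.05 = 1297.17
ΣP(t=0)·Q(t=0) = 1.40×384 + 1.60×248 + 16.39×15 = 537.6 + 396.8 + 245.85 = 1180.25
Index = 1297.17 / 1180.25 × 100 = 109.9064

109.9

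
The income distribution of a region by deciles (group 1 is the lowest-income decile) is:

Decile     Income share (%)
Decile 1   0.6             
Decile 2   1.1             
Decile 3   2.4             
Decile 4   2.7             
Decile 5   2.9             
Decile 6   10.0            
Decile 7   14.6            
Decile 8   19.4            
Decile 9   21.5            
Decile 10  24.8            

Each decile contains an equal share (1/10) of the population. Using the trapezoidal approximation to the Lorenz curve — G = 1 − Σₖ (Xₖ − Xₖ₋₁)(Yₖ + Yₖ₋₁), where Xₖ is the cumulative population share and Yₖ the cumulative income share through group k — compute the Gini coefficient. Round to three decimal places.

Cumulative income shares Yₖ: 0.0060, 0.0170, 0.0410, 0.0680, 0.0970, 0.1970, 0.3430, 0.5370, 0.7520, 1.0000
Σ (Xₖ−Xₖ₋₁)(Yₖ+Yₖ₋₁) = (1/10)(0.0060+0.0000) + (1/10)(0.0170+0.0060) + (1/10)(0.0410+0.0170) + (1/10)(0.0680+0.0410) + (1/10)(0.0970+0.0680) + (1/10)(0.1970+0.0970) + (1/10)(0.3430+0.1970) + (1/10)(0.5370+0.3430) + (1/10)(0.7520+0.5370) + (1/10)(1.0000+0.7520)
  = 0.0006 + 0.0023 + 0.0058 + 0.0109 + 0.0165 + 0.0294 + 0.0540 + 0.0880 + 0.1289 + 0.1752 = 0.5116
G = 1 − 0.5116 = 0.4884

0.488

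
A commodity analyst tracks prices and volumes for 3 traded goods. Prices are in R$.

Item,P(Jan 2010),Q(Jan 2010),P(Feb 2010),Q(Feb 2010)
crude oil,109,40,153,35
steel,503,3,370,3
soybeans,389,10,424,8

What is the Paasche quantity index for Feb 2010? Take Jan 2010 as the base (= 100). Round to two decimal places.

Paasche quantity index uses current-period prices as weights.
ΣP(Feb 2010)·Q(Feb 2010) = 153×35 + 370×3 + 424×8 = 5355 + 1110 + 3392 = 9857
ΣP(Feb 2010)·Q(Jan 2010) = 153×40 + 370×3 + 424×10 = 6120 + 1110 + 4240 = 11470
Index = 9857 / 11470 × 100 = 85.9372

85.94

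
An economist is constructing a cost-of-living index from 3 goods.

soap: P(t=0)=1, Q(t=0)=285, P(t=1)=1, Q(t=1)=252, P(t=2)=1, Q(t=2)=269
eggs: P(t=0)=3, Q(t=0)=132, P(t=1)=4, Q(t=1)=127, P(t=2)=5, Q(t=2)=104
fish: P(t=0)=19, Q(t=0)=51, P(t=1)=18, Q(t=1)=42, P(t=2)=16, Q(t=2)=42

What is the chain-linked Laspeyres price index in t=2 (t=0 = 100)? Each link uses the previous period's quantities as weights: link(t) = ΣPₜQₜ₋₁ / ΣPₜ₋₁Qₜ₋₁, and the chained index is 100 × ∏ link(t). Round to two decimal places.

Link t=0→t=1:
ΣP(t=1)Q(t=0) = 1×285 + 4×132 + 18×51 = 285 + 528 + 918 = 1731
ΣP(t=0)Q(t=0) = 1×285 + 3×132 + 19×51 = 285 + 396 + 969 = 1650
link = 1731/1650 = 1.049091
Link t=1→t=2:
ΣP(t=2)Q(t=1) = 1×252 + 5×127 + 16×42 = 252 + 635 + 672 = 1559
ΣP(t=1)Q(t=1) = 1×252 + 4×127 + 18×42 = 252 + 508 + 756 = 1516
link = 1559/1516 = 1.028364
Chained index = 100 × 1.049091 × 1.028364 = 107.8847

107.88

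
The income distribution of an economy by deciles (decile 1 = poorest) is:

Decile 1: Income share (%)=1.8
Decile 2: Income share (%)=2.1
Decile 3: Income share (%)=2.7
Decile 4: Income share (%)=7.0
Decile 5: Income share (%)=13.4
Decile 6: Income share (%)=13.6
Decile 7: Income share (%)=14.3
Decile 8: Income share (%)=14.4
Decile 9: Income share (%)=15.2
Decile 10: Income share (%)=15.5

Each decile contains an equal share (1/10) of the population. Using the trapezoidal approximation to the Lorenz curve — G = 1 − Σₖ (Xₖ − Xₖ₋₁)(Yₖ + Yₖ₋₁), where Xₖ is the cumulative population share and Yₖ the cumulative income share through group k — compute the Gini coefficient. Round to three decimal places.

Cumulative income shares Yₖ: 0.0180, 0.0390, 0.0660, 0.1360, 0.2700, 0.4060, 0.5490, 0.6930, 0.8450, 1.0000
Σ (Xₖ−Xₖ₋₁)(Yₖ+Yₖ₋₁) = (1/10)(0.0180+0.0000) + (1/10)(0.0390+0.0180) + (1/10)(0.0660+0.0390) + (1/10)(0.1360+0.0660) + (1/10)(0.2700+0.1360) + (1/10)(0.4060+0.2700) + (1/10)(0.5490+0.4060) + (1/10)(0.6930+0.5490) + (1/10)(0.8450+0.6930) + (1/10)(1.0000+0.8450)
  = 0.0018 + 0.0057 + 0.0105 + 0.0202 + 0.0406 + 0.0676 + 0.0955 + 0.1242 + 0.1538 + 0.1845 = 0.7044
G = 1 − 0.7044 = 0.2956

0.296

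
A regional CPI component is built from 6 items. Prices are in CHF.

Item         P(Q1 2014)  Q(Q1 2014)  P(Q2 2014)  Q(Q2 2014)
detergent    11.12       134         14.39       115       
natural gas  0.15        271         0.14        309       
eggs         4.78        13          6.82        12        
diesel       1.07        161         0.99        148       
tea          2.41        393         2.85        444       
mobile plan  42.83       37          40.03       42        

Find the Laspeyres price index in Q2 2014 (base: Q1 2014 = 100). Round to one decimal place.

Laspeyres price index uses base-period quantities as weights.
ΣP(Q2 2014)·Q(Q1 2014) = 14.39×134 + 0.14×271 + 6.82×13 + 0.99×161 + 2.85×393 + 40.03×37 = 1928.26 + 37.94 + 88.66 + 159.39 + 1120.05 + 1481.11 = 4815.41
ΣP(Q1 2014)·Q(Q1 2014) = 11.12×134 + 0.15×271 + 4.78×13 + 1.07×161 + 2.41×393 + 42.83×37 = 1490.08 + 40.65 + 62.14 + 172.27 + 947.13 + 1584.71 = 4296.98
Index = 4815.41 / 4296.98 × 100 = 112.0650

112.1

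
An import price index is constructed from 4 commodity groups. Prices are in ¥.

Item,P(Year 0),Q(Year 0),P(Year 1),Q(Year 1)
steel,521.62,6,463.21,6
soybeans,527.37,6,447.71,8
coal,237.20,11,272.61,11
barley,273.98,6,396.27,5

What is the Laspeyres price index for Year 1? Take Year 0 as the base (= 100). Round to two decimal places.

Laspeyres price index uses base-period quantities as weights.
ΣP(Year 1)·Q(Year 0) = 463.21×6 + 447.71×6 + 272.61×11 + 396.27×6 = 2779.26 + 2686.26 + 2998.71 + 2377.62 = 10841.85
ΣP(Year 0)·Q(Year 0) = 521.62×6 + 527.37×6 + 237.20×11 + 273.98×6 = 3129.72 + 3164.22 + 2609.2 + 1643.88 = 10547.02
Index = 10841.85 / 10547.02 × 100 = 102.7954

102.80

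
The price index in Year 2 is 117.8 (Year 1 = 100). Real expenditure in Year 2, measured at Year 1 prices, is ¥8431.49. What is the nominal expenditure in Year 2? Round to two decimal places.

9932.30

Nominal = Real × (Index/100) = 8431.49 × (117.8/100)
        = 8431.49 × 1.178 = 9932.2952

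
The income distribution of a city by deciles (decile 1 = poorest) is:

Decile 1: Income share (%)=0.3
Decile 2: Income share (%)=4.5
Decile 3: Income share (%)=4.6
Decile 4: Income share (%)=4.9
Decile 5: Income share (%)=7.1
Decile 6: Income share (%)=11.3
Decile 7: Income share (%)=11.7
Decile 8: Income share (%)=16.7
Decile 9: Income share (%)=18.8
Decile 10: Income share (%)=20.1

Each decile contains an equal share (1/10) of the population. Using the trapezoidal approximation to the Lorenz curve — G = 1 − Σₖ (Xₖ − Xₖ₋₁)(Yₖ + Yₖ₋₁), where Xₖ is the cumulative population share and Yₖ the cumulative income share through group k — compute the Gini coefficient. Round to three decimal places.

0.363

Cumulative income shares Yₖ: 0.0030, 0.0480, 0.0940, 0.1430, 0.2140, 0.3270, 0.4440, 0.6110, 0.7990, 1.0000
Σ (Xₖ−Xₖ₋₁)(Yₖ+Yₖ₋₁) = (1/10)(0.0030+0.0000) + (1/10)(0.0480+0.0030) + (1/10)(0.0940+0.0480) + (1/10)(0.1430+0.0940) + (1/10)(0.2140+0.1430) + (1/10)(0.3270+0.2140) + (1/10)(0.4440+0.3270) + (1/10)(0.6110+0.4440) + (1/10)(0.7990+0.6110) + (1/10)(1.0000+0.7990)
  = 0.0003 + 0.0051 + 0.0142 + 0.0237 + 0.0357 + 0.0541 + 0.0771 + 0.1055 + 0.1410 + 0.1799 = 0.6366
G = 1 − 0.6366 = 0.3634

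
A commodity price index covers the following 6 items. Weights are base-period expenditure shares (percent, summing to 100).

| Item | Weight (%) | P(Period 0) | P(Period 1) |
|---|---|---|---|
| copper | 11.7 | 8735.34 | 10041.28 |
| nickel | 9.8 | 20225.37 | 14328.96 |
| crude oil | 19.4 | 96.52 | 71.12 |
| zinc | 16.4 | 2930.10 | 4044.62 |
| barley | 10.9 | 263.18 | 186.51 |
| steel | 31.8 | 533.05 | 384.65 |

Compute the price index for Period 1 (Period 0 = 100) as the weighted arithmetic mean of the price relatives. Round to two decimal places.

88.00

copper: 11.7 × (10041.28/8735.34) = 11.7 × 1.149501 = 13.4492
nickel: 9.8 × (14328.96/20225.37) = 9.8 × 0.708465 = 6.9430
crude oil: 19.4 × (71.12/96.52) = 19.4 × 0.736842 = 14.2947
zinc: 16.4 × (4044.62/2930.10) = 16.4 × 1.380369 = 22.6381
barley: 10.9 × (186.51/263.18) = 10.9 × 0.708678 = 7.7246
steel: 31.8 × (384.65/533.05) = 31.8 × 0.721602 = 22.9469
Index = Σ wᵢ·(p₁ᵢ/p₀ᵢ) = 13.4492 + 6.9430 + 14.2947 + 22.6381 + 7.7246 + 22.9469 = 87.9964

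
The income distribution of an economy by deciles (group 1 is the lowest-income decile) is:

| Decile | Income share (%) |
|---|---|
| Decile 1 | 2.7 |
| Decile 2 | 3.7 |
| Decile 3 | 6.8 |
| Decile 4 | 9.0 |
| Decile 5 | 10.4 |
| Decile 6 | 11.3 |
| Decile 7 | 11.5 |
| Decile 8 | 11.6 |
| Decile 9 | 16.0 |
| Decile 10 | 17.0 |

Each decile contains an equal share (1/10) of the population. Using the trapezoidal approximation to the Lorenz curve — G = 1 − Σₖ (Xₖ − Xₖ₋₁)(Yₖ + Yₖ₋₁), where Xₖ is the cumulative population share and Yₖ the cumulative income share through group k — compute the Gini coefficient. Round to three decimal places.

Cumulative income shares Yₖ: 0.0270, 0.0640, 0.1320, 0.2220, 0.3260, 0.4390, 0.5540, 0.6700, 0.8300, 1.0000
Σ (Xₖ−Xₖ₋₁)(Yₖ+Yₖ₋₁) = (1/10)(0.0270+0.0000) + (1/10)(0.0640+0.0270) + (1/10)(0.1320+0.0640) + (1/10)(0.2220+0.1320) + (1/10)(0.3260+0.2220) + (1/10)(0.4390+0.3260) + (1/10)(0.5540+0.4390) + (1/10)(0.6700+0.5540) + (1/10)(0.8300+0.6700) + (1/10)(1.0000+0.8300)
  = 0.0027 + 0.0091 + 0.0196 + 0.0354 + 0.0548 + 0.0765 + 0.0993 + 0.1224 + 0.1500 + 0.1830 = 0.7528
G = 1 − 0.7528 = 0.2472

0.247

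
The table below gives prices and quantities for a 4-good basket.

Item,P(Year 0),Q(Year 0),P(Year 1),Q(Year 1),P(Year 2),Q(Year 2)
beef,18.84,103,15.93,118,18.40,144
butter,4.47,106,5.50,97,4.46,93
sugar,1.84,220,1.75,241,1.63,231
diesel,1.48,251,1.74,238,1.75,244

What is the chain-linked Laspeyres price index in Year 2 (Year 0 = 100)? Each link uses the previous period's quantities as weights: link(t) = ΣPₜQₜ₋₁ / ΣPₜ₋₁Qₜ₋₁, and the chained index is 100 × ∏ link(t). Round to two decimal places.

Link Year 0→Year 1:
ΣP(Year 1)Q(Year 0) = 15.93×103 + 5.50×106 + 1.75×220 + 1.74×251 = 1640.79 + 583 + 385 + 436.74 = 3045.53
ΣP(Year 0)Q(Year 0) = 18.84×103 + 4.47×106 + 1.84×220 + 1.48×251 = 1940.52 + 473.82 + 404.8 + 371.48 = 3190.62
link = 3045.53/3190.62 = 0.954526
Link Year 1→Year 2:
ΣP(Year 2)Q(Year 1) = 18.40×118 + 4.46×97 + 1.63×241 + 1.75×238 = 2171.2 + 432.62 + 392.83 + 416.5 = 3413.15
ΣP(Year 1)Q(Year 1) = 15.93×118 + 5.50×97 + 1.75×241 + 1.74×238 = 1879.74 + 533.5 + 421.75 + 414.12 = 3249.11
link = 3413.15/3249.11 = 1.050488
Chained index = 100 × 0.954526 × 1.050488 = 100.2718

100.27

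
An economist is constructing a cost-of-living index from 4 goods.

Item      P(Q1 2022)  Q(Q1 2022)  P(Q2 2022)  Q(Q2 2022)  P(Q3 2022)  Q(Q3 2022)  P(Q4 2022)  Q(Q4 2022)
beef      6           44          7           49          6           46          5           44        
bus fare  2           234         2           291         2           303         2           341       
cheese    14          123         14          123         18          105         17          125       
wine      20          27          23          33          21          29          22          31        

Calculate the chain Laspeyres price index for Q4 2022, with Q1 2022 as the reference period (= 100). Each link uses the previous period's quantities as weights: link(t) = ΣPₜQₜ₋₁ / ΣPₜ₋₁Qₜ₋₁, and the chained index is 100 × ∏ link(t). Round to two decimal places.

Link Q1 2022→Q2 2022:
ΣP(Q2 2022)Q(Q1 2022) = 7×44 + 2×234 + 14×123 + 23×27 = 308 + 468 + 1722 + 621 = 3119
ΣP(Q1 2022)Q(Q1 2022) = 6×44 + 2×234 + 14×123 + 20×27 = 264 + 468 + 1722 + 540 = 2994
link = 3119/2994 = 1.041750
Link Q2 2022→Q3 2022:
ΣP(Q3 2022)Q(Q2 2022) = 6×49 + 2×291 + 18×123 + 21×33 = 294 + 582 + 2214 + 693 = 3783
ΣP(Q2 2022)Q(Q2 2022) = 7×49 + 2×291 + 14×123 + 23×33 = 343 + 582 + 1722 + 759 = 3406
link = 3783/3406 = 1.110687
Link Q3 2022→Q4 2022:
ΣP(Q4 2022)Q(Q3 2022) = 5×46 + 2×303 + 17×105 + 22×29 = 230 + 606 + 1785 + 638 = 3259
ΣP(Q3 2022)Q(Q3 2022) = 6×46 + 2×303 + 18×105 + 21×29 = 276 + 606 + 1890 + 609 = 3381
link = 3259/3381 = 0.963916
Chained index = 100 × 1.041750 × 1.110687 × 0.963916 = 111.5307

111.53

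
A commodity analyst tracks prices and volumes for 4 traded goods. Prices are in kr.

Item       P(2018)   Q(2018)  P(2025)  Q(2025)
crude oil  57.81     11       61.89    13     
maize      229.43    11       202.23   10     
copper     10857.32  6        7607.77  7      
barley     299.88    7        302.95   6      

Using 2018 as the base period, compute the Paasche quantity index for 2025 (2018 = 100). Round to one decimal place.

114.3

Paasche quantity index uses current-period prices as weights.
ΣP(2025)·Q(2025) = 61.89×13 + 202.23×10 + 7607.77×7 + 302.95×6 = 804.57 + 2022.3 + 53254.39 + 1817.7 = 57898.96
ΣP(2025)·Q(2018) = 61.89×11 + 202.23×11 + 7607.77×6 + 302.95×7 = 680.79 + 2224.53 + 45646.62 + 2120.65 = 50672.59
Index = 57898.96 / 50672.59 × 100 = 114.2609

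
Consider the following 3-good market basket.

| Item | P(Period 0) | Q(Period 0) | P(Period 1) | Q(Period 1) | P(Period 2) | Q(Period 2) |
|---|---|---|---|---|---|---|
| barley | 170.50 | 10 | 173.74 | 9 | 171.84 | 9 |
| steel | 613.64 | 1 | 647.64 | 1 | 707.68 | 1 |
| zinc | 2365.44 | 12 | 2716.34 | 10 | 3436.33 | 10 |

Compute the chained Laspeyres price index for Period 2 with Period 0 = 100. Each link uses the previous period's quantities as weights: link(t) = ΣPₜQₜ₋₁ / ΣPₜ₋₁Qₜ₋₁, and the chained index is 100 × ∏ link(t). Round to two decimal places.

142.02

Link Period 0→Period 1:
ΣP(Period 1)Q(Period 0) = 173.74×10 + 647.64×1 + 2716.34×12 = 1737.4 + 647.64 + 32596.08 = 34981.12
ΣP(Period 0)Q(Period 0) = 170.50×10 + 613.64×1 + 2365.44×12 = 1705 + 613.64 + 28385.28 = 30703.92
link = 34981.12/30703.92 = 1.139305
Link Period 1→Period 2:
ΣP(Period 2)Q(Period 1) = 171.84×9 + 707.68×1 + 3436.33×10 = 1546.56 + 707.68 + 34363.3 = 36617.54
ΣP(Period 1)Q(Period 1) = 173.74×9 + 647.64×1 + 2716.34×10 = 1563.66 + 647.64 + 27163.4 = 29374.7
link = 36617.54/29374.7 = 1.246567
Chained index = 100 × 1.139305 × 1.246567 = 142.0220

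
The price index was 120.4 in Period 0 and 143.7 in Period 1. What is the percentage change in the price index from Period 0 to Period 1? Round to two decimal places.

Change = (143.7 − 120.4) / 120.4 × 100
       = 23.3 / 120.4 × 100 = 19.3522%

19.35%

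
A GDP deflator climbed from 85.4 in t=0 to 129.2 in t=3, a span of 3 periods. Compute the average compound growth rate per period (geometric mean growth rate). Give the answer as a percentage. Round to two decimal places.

Growth factor = (129.2/85.4)^(1/3) = (1.512881)^(1/3) = 1.147981
Growth rate = 1.147981 − 1 = 0.147981 = 14.7981%

14.80%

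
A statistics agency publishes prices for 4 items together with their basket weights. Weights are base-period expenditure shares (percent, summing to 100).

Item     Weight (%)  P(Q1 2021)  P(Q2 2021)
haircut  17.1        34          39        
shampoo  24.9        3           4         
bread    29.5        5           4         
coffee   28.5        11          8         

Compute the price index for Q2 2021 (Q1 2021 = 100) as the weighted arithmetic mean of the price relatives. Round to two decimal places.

haircut: 17.1 × (39/34) = 17.1 × 1.147059 = 19.6147
shampoo: 24.9 × (4/3) = 24.9 × 1.333333 = 33.2000
bread: 29.5 × (4/5) = 29.5 × 0.800000 = 23.6000
coffee: 28.5 × (8/11) = 28.5 × 0.727273 = 20.7273
Index = Σ wᵢ·(p₁ᵢ/p₀ᵢ) = 19.6147 + 33.2000 + 23.6000 + 20.7273 = 97.1420

97.14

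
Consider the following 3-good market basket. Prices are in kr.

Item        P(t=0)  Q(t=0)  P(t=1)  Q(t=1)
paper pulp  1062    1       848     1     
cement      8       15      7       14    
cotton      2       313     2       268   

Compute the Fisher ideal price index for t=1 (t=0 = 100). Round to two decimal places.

87.00

Laspeyres component (base-period weights):
ΣP(t=1)Q(t=0) = 848×1 + 7×15 + 2×313 = 848 + 105 + 626 = 1579
ΣP(t=0)Q(t=0) = 1062×1 + 8×15 + 2×313 = 1062 + 120 + 626 = 1808
L = 1579 / 1808 × 100 = 87.3341
Paasche component (current-period weights):
ΣP(t=1)Q(t=1) = 848×1 + 7×14 + 2×268 = 848 + 98 + 536 = 1482
ΣP(t=0)Q(t=1) = 1062×1 + 8×14 + 2×268 = 1062 + 112 + 536 = 1710
P = 1482 / 1710 × 100 = 86.6667
Fisher = √(L × P) = √(87.3341 × 86.6667) = 86.9997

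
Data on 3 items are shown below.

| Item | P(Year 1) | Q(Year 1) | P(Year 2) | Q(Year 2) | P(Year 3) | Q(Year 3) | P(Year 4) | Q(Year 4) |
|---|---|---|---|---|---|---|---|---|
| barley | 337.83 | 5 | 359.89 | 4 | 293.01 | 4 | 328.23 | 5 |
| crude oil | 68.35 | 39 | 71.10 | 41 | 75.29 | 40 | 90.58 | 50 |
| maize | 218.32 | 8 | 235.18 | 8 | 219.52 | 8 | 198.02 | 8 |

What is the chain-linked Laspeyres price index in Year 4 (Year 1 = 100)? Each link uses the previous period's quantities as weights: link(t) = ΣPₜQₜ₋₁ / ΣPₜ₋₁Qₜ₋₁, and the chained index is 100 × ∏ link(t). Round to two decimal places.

112.00

Link Year 1→Year 2:
ΣP(Year 2)Q(Year 1) = 359.89×5 + 71.10×39 + 235.18×8 = 1799.45 + 2772.9 + 1881.44 = 6453.79
ΣP(Year 1)Q(Year 1) = 337.83×5 + 68.35×39 + 218.32×8 = 1689.15 + 2665.65 + 1746.56 = 6101.36
link = 6453.79/6101.36 = 1.057763
Link Year 2→Year 3:
ΣP(Year 3)Q(Year 2) = 293.01×4 + 75.29×41 + 219.52×8 = 1172.04 + 3086.89 + 1756.16 = 6015.09
ΣP(Year 2)Q(Year 2) = 359.89×4 + 71.10×41 + 235.18×8 = 1439.56 + 2915.1 + 1881.44 = 6236.1
link = 6015.09/6236.1 = 0.964560
Link Year 3→Year 4:
ΣP(Year 4)Q(Year 3) = 328.23×4 + 90.58×40 + 198.02×8 = 1312.92 + 3623.2 + 1584.16 = 6520.28
ΣP(Year 3)Q(Year 3) = 293.01×4 + 75.29×40 + 219.52×8 = 1172.04 + 3011.6 + 1756.16 = 5939.8
link = 6520.28/5939.8 = 1.097727
Chained index = 100 × 1.057763 × 0.964560 × 1.097727 = 111.9984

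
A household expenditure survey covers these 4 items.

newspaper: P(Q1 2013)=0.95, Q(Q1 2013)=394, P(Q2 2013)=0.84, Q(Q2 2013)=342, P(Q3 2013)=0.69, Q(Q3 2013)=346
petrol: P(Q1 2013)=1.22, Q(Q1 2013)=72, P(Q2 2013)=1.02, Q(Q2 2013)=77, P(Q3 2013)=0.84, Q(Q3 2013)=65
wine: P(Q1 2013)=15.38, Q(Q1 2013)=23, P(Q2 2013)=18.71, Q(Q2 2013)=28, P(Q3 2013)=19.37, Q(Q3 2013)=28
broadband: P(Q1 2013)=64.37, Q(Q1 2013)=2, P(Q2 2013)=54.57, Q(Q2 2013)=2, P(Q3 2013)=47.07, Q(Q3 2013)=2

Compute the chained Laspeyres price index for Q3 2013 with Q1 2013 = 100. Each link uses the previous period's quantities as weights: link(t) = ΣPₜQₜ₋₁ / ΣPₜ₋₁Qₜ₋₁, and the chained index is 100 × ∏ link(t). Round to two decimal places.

Link Q1 2013→Q2 2013:
ΣP(Q2 2013)Q(Q1 2013) = 0.84×394 + 1.02×72 + 18.71×23 + 54.57×2 = 330.96 + 73.44 + 430.33 + 109.14 = 943.87
ΣP(Q1 2013)Q(Q1 2013) = 0.95×394 + 1.22×72 + 15.38×23 + 64.37×2 = 374.3 + 87.84 + 353.74 + 128.74 = 944.62
link = 943.87/944.62 = 0.999206
Link Q2 2013→Q3 2013:
ΣP(Q3 2013)Q(Q2 2013) = 0.69×342 + 0.84×77 + 19.37×28 + 47.07×2 = 235.98 + 64.68 + 542.36 + 94.14 = 937.16
ΣP(Q2 2013)Q(Q2 2013) = 0.84×342 + 1.02×77 + 18.71×28 + 54.57×2 = 287.28 + 78.54 + 523.88 + 109.14 = 998.84
link = 937.16/998.84 = 0.938248
Chained index = 100 × 0.999206 × 0.938248 = 93.7503

93.75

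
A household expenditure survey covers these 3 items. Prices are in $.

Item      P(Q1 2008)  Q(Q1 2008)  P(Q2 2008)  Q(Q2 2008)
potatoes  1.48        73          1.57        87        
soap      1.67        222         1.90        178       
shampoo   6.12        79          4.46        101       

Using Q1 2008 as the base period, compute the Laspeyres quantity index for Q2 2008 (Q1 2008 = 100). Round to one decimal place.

108.5

Laspeyres quantity index uses base-period prices as weights.
ΣP(Q1 2008)·Q(Q2 2008) = 1.48×87 + 1.67×178 + 6.12×101 = 128.76 + 297.26 + 618.12 = 1044.14
ΣP(Q1 2008)·Q(Q1 2008) = 1.48×73 + 1.67×222 + 6.12×79 = 108.04 + 370.74 + 483.48 = 962.26
Index = 1044.14 / 962.26 × 100 = 108.5091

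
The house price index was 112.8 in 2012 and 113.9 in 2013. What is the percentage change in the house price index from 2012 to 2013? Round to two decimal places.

0.98%

Change = (113.9 − 112.8) / 112.8 × 100
       = 1.1 / 112.8 × 100 = 0.9752%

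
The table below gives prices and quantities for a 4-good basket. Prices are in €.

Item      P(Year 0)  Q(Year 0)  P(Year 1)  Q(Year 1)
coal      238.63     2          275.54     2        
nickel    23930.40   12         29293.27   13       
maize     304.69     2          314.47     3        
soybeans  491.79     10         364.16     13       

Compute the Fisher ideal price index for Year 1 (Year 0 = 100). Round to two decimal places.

121.46

Laspeyres component (base-period weights):
ΣP(Year 1)Q(Year 0) = 275.54×2 + 29293.27×12 + 314.47×2 + 364.16×10 = 551.08 + 351519.24 + 628.94 + 3641.6 = 356340.86
ΣP(Year 0)Q(Year 0) = 238.63×2 + 23930.40×12 + 304.69×2 + 491.79×10 = 477.26 + 287164.8 + 609.38 + 4917.9 = 293169.34
L = 356340.86 / 293169.34 × 100 = 121.5478
Paasche component (current-period weights):
ΣP(Year 1)Q(Year 1) = 275.54×2 + 29293.27×13 + 314.47×3 + 364.16×13 = 551.08 + 380812.51 + 943.41 + 4734.08 = 387041.08
ΣP(Year 0)Q(Year 1) = 238.63×2 + 23930.40×13 + 304.69×3 + 491.79×13 = 477.26 + 311095.2 + 914.07 + 6393.27 = 318879.8
P = 387041.08 / 318879.8 × 100 = 121.3752
Fisher = √(L × P) = √(121.5478 × 121.3752) = 121.4615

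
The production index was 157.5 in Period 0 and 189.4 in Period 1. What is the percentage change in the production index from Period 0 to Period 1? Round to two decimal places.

Change = (189.4 − 157.5) / 157.5 × 100
       = 31.9 / 157.5 × 100 = 20.2540%

20.25%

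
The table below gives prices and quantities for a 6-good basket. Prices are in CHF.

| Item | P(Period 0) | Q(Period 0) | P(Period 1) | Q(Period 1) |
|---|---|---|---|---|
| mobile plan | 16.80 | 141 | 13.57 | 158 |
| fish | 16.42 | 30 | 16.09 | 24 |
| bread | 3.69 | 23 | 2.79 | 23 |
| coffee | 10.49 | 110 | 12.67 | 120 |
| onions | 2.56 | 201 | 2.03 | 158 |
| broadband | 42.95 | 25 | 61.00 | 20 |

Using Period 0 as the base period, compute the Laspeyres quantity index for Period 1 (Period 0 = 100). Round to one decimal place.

Laspeyres quantity index uses base-period prices as weights.
ΣP(Period 0)·Q(Period 1) = 16.80×158 + 16.42×24 + 3.69×23 + 10.49×120 + 2.56×158 + 42.95×20 = 2654.4 + 394.08 + 84.87 + 1258.8 + 404.48 + 859 = 5655.63
ΣP(Period 0)·Q(Period 0) = 16.80×141 + 16.42×30 + 3.69×23 + 10.49×110 + 2.56×201 + 42.95×25 = 2368.8 + 492.6 + 84.87 + 1153.9 + 514.56 + 1073.75 = 5688.48
Index = 5655.63 / 5688.48 × 100 = 99.4225

99.4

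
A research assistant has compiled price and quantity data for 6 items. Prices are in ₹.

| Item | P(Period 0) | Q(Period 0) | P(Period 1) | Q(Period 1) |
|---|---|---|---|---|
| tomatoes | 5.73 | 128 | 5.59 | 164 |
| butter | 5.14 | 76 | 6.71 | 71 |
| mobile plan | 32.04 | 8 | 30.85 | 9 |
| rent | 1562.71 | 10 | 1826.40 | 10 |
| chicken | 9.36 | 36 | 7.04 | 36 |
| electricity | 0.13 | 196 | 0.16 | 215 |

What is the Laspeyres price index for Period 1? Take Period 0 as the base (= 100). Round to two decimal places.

Laspeyres price index uses base-period quantities as weights.
ΣP(Period 1)·Q(Period 0) = 5.59×128 + 6.71×76 + 30.85×8 + 1826.40×10 + 7.04×36 + 0.16×196 = 715.52 + 509.96 + 246.8 + 18264 + 253.44 + 31.36 = 20021.08
ΣP(Period 0)·Q(Period 0) = 5.73×128 + 5.14×76 + 32.04×8 + 1562.71×10 + 9.36×36 + 0.13×196 = 733.44 + 390.64 + 256.32 + 15627.1 + 336.96 + 25.48 = 17369.94
Index = 20021.08 / 17369.94 × 100 = 115.2628

115.26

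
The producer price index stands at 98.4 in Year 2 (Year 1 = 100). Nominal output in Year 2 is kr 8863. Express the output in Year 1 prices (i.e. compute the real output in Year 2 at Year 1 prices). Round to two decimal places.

9007.11

Real = Nominal ÷ (Index/100) = 8863 ÷ (98.4/100)
     = 8863 ÷ 0.984 = 9007.1138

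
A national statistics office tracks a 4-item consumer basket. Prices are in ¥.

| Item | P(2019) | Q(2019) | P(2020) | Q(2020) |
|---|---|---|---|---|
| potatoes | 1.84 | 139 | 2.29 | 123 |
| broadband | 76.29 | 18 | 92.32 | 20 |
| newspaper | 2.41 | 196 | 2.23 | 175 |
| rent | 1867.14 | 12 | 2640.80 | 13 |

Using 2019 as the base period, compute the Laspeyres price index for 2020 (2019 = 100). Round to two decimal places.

139.17

Laspeyres price index uses base-period quantities as weights.
ΣP(2020)·Q(2019) = 2.29×139 + 92.32×18 + 2.23×196 + 2640.80×12 = 318.31 + 1661.76 + 437.08 + 31689.6 = 34106.75
ΣP(2019)·Q(2019) = 1.84×139 + 76.29×18 + 2.41×196 + 1867.14×12 = 255.76 + 1373.22 + 472.36 + 22405.68 = 24507.02
Index = 34106.75 / 24507.02 × 100 = 139.1713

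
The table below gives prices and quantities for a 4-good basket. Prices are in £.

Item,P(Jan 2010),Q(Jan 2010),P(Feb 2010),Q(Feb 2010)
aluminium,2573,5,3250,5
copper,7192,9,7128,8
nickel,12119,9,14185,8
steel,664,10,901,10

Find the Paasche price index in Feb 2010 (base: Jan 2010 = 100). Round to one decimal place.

112.5

Paasche price index uses current-period quantities as weights.
ΣP(Feb 2010)·Q(Feb 2010) = 3250×5 + 7128×8 + 14185×8 + 901×10 = 16250 + 57024 + 113480 + 9010 = 195764
ΣP(Jan 2010)·Q(Feb 2010) = 2573×5 + 7192×8 + 12119×8 + 664×10 = 12865 + 57536 + 96952 + 6640 = 173993
Index = 195764 / 173993 × 100 = 112.5126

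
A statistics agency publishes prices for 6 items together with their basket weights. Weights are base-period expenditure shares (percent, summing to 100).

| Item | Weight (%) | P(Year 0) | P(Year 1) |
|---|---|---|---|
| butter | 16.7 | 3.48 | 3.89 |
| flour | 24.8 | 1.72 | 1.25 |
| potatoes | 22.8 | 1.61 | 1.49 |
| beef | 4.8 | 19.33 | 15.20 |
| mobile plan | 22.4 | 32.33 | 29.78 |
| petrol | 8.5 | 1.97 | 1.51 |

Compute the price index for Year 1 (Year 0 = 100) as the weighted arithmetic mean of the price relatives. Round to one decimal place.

88.7

butter: 16.7 × (3.89/3.48) = 16.7 × 1.117816 = 18.6675
flour: 24.8 × (1.25/1.72) = 24.8 × 0.726744 = 18.0233
potatoes: 22.8 × (1.49/1.61) = 22.8 × 0.925466 = 21.1006
beef: 4.8 × (15.20/19.33) = 4.8 × 0.786342 = 3.7744
mobile plan: 22.4 × (29.78/32.33) = 22.4 × 0.921126 = 20.6332
petrol: 8.5 × (1.51/1.97) = 8.5 × 0.766497 = 6.5152
Index = Σ wᵢ·(p₁ᵢ/p₀ᵢ) = 18.6675 + 18.0233 + 21.1006 + 3.7744 + 20.6332 + 6.5152 = 88.7143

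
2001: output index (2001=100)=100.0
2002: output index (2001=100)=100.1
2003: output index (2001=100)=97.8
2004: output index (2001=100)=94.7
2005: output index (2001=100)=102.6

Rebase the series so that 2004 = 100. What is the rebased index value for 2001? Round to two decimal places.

Rebased(2001) = 100.0 / 94.7 × 100 = 105.5966

105.60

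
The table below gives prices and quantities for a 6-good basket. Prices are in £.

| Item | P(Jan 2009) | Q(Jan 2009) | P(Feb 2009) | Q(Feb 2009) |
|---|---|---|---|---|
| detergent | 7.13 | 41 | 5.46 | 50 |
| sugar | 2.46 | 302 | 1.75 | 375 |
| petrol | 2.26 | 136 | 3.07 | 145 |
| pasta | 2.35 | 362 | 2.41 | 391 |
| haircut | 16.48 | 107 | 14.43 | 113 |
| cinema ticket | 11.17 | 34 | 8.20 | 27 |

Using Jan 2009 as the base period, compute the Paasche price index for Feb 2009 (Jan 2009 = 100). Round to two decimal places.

88.90

Paasche price index uses current-period quantities as weights.
ΣP(Feb 2009)·Q(Feb 2009) = 5.46×50 + 1.75×375 + 3.07×145 + 2.41×391 + 14.43×113 + 8.20×27 = 273 + 656.25 + 445.15 + 942.31 + 1630.59 + 221.4 = 4168.7
ΣP(Jan 2009)·Q(Feb 2009) = 7.13×50 + 2.46×375 + 2.26×145 + 2.35×391 + 16.48×113 + 11.17×27 = 356.5 + 922.5 + 327.7 + 918.85 + 1862.24 + 301.59 = 4689.38
Index = 4168.7 / 4689.38 × 100 = 88.8966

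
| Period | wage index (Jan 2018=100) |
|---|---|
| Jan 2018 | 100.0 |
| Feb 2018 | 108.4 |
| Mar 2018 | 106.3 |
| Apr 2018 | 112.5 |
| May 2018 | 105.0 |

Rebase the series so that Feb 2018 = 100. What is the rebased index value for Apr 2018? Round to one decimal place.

Rebased(Apr 2018) = 112.5 / 108.4 × 100 = 103.7823

103.8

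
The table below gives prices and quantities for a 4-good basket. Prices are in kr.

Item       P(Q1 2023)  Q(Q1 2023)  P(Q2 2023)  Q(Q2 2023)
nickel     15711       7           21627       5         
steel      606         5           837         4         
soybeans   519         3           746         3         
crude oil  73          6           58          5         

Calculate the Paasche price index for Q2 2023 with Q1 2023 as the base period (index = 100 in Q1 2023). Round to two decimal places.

Paasche price index uses current-period quantities as weights.
ΣP(Q2 2023)·Q(Q2 2023) = 21627×5 + 837×4 + 746×3 + 58×5 = 108135 + 3348 + 2238 + 290 = 114011
ΣP(Q1 2023)·Q(Q2 2023) = 15711×5 + 606×4 + 519×3 + 73×5 = 78555 + 2424 + 1557 + 365 = 82901
Index = 114011 / 82901 × 100 = 137.5267

137.53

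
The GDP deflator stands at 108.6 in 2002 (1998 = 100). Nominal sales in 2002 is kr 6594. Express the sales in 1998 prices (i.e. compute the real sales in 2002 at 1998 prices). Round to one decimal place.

Real = Nominal ÷ (Index/100) = 6594 ÷ (108.6/100)
     = 6594 ÷ 1.086 = 6071.8232

6071.8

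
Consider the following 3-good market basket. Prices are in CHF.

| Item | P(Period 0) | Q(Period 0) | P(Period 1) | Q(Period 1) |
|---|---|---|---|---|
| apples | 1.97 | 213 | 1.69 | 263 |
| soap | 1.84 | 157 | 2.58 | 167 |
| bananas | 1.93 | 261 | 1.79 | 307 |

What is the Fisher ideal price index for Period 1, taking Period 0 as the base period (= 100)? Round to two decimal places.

Laspeyres component (base-period weights):
ΣP(Period 1)Q(Period 0) = 1.69×213 + 2.58×157 + 1.79×261 = 359.97 + 405.06 + 467.19 = 1232.22
ΣP(Period 0)Q(Period 0) = 1.97×213 + 1.84×157 + 1.93×261 = 419.61 + 288.88 + 503.73 = 1212.22
L = 1232.22 / 1212.22 × 100 = 101.6499
Paasche component (current-period weights):
ΣP(Period 1)Q(Period 1) = 1.69×263 + 2.58×167 + 1.79×307 = 444.47 + 430.86 + 549.53 = 1424.86
ΣP(Period 0)Q(Period 1) = 1.97×263 + 1.84×167 + 1.93×307 = 518.11 + 307.28 + 592.51 = 1417.9
P = 1424.86 / 1417.9 × 100 = 100.4909
Fisher = √(L × P) = √(101.6499 × 100.4909) = 101.0687

101.07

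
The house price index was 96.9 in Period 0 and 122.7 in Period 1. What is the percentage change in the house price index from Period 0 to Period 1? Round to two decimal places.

26.63%

Change = (122.7 − 96.9) / 96.9 × 100
       = 25.8 / 96.9 × 100 = 26.6254%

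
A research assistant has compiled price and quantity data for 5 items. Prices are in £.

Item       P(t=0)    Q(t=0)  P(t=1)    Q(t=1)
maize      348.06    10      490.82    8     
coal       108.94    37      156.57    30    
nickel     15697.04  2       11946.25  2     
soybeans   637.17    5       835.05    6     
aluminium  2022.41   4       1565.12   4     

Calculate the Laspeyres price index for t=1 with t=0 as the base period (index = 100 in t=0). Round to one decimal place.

Laspeyres price index uses base-period quantities as weights.
ΣP(t=1)·Q(t=0) = 490.82×10 + 156.57×37 + 11946.25×2 + 835.05×5 + 1565.12×4 = 4908.2 + 5793.09 + 23892.5 + 4175.25 + 6260.48 = 45029.52
ΣP(t=0)·Q(t=0) = 348.06×10 + 108.94×37 + 15697.04×2 + 637.17×5 + 2022.41×4 = 3480.6 + 4030.78 + 31394.08 + 3185.85 + 8089.64 = 50180.95
Index = 45029.52 / 50180.95 × 100 = 89.7343

89.7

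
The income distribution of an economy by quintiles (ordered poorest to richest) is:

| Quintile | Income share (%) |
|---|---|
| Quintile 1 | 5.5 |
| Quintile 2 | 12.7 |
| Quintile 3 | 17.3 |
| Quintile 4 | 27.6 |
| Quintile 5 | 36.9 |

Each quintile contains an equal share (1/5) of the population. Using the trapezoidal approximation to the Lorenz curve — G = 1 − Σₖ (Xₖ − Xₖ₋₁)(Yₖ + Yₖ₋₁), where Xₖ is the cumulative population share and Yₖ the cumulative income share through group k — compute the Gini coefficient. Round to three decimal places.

Cumulative income shares Yₖ: 0.0550, 0.1820, 0.3550, 0.6310, 1.0000
Σ (Xₖ−Xₖ₋₁)(Yₖ+Yₖ₋₁) = (1/5)(0.0550+0.0000) + (1/5)(0.1820+0.0550) + (1/5)(0.3550+0.1820) + (1/5)(0.6310+0.3550) + (1/5)(1.0000+0.6310)
  = 0.0110 + 0.0474 + 0.1074 + 0.1972 + 0.3262 = 0.6892
G = 1 − 0.6892 = 0.3108

0.311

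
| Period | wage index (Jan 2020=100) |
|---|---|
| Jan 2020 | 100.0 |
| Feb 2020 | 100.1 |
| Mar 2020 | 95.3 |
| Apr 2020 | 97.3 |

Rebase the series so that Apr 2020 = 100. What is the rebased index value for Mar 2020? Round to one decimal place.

97.9

Rebased(Mar 2020) = 95.3 / 97.3 × 100 = 97.9445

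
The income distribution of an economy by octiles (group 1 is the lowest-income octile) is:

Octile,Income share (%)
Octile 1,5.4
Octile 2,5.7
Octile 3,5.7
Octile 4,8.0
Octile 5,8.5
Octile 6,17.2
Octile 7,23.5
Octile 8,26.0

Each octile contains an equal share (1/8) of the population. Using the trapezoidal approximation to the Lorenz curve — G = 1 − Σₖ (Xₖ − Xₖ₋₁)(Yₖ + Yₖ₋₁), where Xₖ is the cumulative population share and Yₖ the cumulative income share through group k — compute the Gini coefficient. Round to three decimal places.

Cumulative income shares Yₖ: 0.0540, 0.1110, 0.1680, 0.2480, 0.3330, 0.5050, 0.7400, 1.0000
Σ (Xₖ−Xₖ₋₁)(Yₖ+Yₖ₋₁) = (1/8)(0.0540+0.0000) + (1/8)(0.1110+0.0540) + (1/8)(0.1680+0.1110) + (1/8)(0.2480+0.1680) + (1/8)(0.3330+0.2480) + (1/8)(0.5050+0.3330) + (1/8)(0.7400+0.5050) + (1/8)(1.0000+0.7400)
  = 0.0068 + 0.0206 + 0.0349 + 0.0520 + 0.0726 + 0.1048 + 0.1556 + 0.2175 = 0.6648
G = 1 − 0.6648 = 0.3352

0.335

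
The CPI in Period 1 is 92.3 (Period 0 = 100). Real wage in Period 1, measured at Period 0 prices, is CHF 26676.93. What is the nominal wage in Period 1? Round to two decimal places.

24622.81

Nominal = Real × (Index/100) = 26676.93 × (92.3/100)
        = 26676.93 × 0.923 = 24622.8064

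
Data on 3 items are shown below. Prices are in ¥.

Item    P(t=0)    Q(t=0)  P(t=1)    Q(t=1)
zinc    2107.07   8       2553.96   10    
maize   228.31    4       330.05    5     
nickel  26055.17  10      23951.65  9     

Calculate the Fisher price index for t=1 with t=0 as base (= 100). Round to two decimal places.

94.22

Laspeyres component (base-period weights):
ΣP(t=1)Q(t=0) = 2553.96×8 + 330.05×4 + 23951.65×10 = 20431.68 + 1320.2 + 239516.5 = 261268.38
ΣP(t=0)Q(t=0) = 2107.07×8 + 228.31×4 + 26055.17×10 = 16856.56 + 913.24 + 260551.7 = 278321.5
L = 261268.38 / 278321.5 × 100 = 93.8729
Paasche component (current-period weights):
ΣP(t=1)Q(t=1) = 2553.96×10 + 330.05×5 + 23951.65×9 = 25539.6 + 1650.25 + 215564.85 = 242754.7
ΣP(t=0)Q(t=1) = 2107.07×10 + 228.31×5 + 26055.17×9 = 21070.7 + 1141.55 + 234496.53 = 256708.78
P = 242754.7 / 256708.78 × 100 = 94.5642
Fisher = √(L × P) = √(93.8729 × 94.5642) = 94.2179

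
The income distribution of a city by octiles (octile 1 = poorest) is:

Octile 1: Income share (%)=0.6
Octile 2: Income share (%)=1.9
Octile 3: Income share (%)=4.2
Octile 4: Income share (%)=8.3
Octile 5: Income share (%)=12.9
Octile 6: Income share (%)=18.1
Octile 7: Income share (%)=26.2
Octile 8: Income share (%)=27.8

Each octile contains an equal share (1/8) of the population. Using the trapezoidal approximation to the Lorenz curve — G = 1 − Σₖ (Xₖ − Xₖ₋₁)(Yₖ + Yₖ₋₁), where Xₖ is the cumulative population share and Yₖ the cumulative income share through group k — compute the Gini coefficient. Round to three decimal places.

0.448

Cumulative income shares Yₖ: 0.0060, 0.0250, 0.0670, 0.1500, 0.2790, 0.4600, 0.7220, 1.0000
Σ (Xₖ−Xₖ₋₁)(Yₖ+Yₖ₋₁) = (1/8)(0.0060+0.0000) + (1/8)(0.0250+0.0060) + (1/8)(0.0670+0.0250) + (1/8)(0.1500+0.0670) + (1/8)(0.2790+0.1500) + (1/8)(0.4600+0.2790) + (1/8)(0.7220+0.4600) + (1/8)(1.0000+0.7220)
  = 0.0008 + 0.0039 + 0.0115 + 0.0271 + 0.0536 + 0.0924 + 0.1478 + 0.2152 = 0.5523
G = 1 − 0.5523 = 0.4477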